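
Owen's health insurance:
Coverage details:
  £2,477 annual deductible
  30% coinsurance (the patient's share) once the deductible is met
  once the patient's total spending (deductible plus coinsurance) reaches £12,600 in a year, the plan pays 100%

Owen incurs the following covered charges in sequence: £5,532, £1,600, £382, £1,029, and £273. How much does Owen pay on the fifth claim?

£81.90

Claim 1 (£5,532): deductible takes £2,477, £3,055 remains; coinsurance £3,055 × 30% = £916.50. Cost to patient: £3,393.50. OOP to date £3,393.50.
Claim 2 (£1,600): deductible met; 30% of £1,600 = £480. Patient owes £480 (running OOP £3,873.50).
Claim 3 (£382): deductible already satisfied, so patient's share is 30% × £382 = £114.60. Patient pays £114.60; OOP now £3,988.10.
Claim 4 (£1,029): deductible met; 30% of £1,029 = £308.70. Patient owes £308.70 (running OOP £4,296.80).
Claim 5 (£273): deductible already satisfied, so patient's share is 30% × £273 = £81.90. Patient pays £81.90; OOP now £4,378.70.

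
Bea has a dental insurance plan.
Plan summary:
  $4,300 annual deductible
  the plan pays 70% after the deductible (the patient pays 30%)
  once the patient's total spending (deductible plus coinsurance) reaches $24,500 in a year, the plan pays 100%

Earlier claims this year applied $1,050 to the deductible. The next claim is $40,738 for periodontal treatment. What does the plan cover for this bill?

$26,241.60

Deductible still to meet: $4,300 − $1,050 = $3,250.
After the $3,250 deductible portion, $40,738 − $3,250 = $37,488 is subject to coinsurance.
Coinsurance: $37,488 × 30% = $11,246.40.
So the patient owes $3,250 + $11,246.40 = $14,496.40 before any cap.
Year-to-date out-of-pocket becomes $1,050 + $14,496.40 = $15,546.40, still under the $24,500 maximum, so no cap applies.
Insurer pays the balance: $40,738 − $14,496.40 = $26,241.60.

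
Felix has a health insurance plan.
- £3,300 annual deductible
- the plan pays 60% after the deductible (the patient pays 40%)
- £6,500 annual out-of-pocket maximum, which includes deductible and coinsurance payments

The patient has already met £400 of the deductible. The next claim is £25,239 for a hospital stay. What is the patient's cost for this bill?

£6,100

Deductible still to meet: £3,300 − £400 = £2,900.
After the £2,900 deductible portion, £25,239 − £2,900 = £22,339 is subject to coinsurance.
Patient's 40% share of £22,339 is £8,935.60.
That puts the patient's cost at £2,900 + £8,935.60 = £11,835.60 before any cap.
Adding £11,835.60 to the £400 already spent would give £12,235.60, which exceeds the £6,500 cap; the patient pays just £6,500 − £400 = £6,100.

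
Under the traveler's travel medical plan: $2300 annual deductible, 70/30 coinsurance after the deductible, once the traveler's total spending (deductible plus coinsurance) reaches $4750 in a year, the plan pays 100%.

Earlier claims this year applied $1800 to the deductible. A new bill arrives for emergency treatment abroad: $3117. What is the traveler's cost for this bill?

Deductible still to meet: $2300 − $1800 = $500.
That leaves $3117 − $500 = $2617 for coinsurance.
30% of $2617 = $785.10 falls to the traveler.
That puts the traveler's cost at $500 + $785.10 = $1285.10 before any cap.
Total out-of-pocket so far would be $1800 + $1285.10 = $3085.10, below the $4750 cap — no reduction.

$1285.10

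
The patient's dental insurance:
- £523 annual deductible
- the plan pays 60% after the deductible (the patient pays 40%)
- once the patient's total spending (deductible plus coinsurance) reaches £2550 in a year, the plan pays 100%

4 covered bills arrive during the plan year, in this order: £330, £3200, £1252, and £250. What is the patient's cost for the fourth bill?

Claim 1 — £330: entire amount goes to the deductible. Patient pays £330; OOP now £330.
Claim 2 — £3200: deductible takes £193, £3007 remains; coinsurance £3007 × 40% = £1202.80. Patient pays £1395.80; OOP now £1725.80.
Claim 3 — £1252: deductible met; 40% of £1252 = £500.80. Patient owes £500.80 (running OOP £2226.60).
Claim 4 — £250: deductible already satisfied, so patient's share is 40% × £250 = £100. Patient pays £100; OOP now £2326.60.

£100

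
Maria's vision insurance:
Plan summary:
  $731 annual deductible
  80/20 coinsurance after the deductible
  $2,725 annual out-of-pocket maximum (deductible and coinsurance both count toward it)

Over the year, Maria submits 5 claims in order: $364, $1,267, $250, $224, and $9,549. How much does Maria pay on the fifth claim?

$1,719.20

Claim 1 — $364: entire amount goes to the deductible. Member pays $364; OOP now $364.
Claim 2 — $1,267: $367 finishes the deductible; $900 goes to coinsurance; member's 20% is $180. Member owes $547 (running OOP $911).
Claim 3 — $250: deductible already satisfied, so member's share is 20% × $250 = $50. Cost to member: $50. OOP to date $961.
Claim 4 — $224: deductible already satisfied, so member's share is 20% × $224 = $44.80. Member owes $44.80 (running OOP $1,005.80).
Claim 5 — $9,549: deductible already satisfied, so member's share is 20% × $9,549 = $1,909.80. OOP would hit $2,915.60 > $2,725, so the cap limits the member to $2,725 − $1,005.80 = $1,719.20.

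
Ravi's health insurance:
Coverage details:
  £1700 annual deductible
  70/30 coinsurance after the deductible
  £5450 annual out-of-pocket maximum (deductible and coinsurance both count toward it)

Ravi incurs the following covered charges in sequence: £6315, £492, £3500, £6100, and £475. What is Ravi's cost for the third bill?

Claim 1 (£6315): £1700 finishes the deductible; £4615 goes to coinsurance; coinsurance £4615 × 30% = £1384.50. Patient pays £3084.50; OOP now £3084.50.
Claim 2 (£492): deductible already satisfied, so patient's share is 30% × £492 = £147.60. Patient pays £147.60; OOP now £3232.10.
Claim 3 (£3500): deductible already satisfied, so patient's share is 30% × £3500 = £1050. Cost to patient: £1050. OOP to date £4282.10.

£1050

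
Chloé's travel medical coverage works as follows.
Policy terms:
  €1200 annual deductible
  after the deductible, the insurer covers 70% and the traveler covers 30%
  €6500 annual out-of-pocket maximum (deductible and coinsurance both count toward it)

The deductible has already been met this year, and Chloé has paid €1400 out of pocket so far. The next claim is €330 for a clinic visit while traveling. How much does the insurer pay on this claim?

€231

The deductible is already satisfied, so the full bill goes to coinsurance.
30% of €330 = €99 falls to the traveler.
Year-to-date out-of-pocket becomes €1400 + €99 = €1499, still under the €6500 maximum, so no cap applies.
The plan picks up €330 − €99 = €231.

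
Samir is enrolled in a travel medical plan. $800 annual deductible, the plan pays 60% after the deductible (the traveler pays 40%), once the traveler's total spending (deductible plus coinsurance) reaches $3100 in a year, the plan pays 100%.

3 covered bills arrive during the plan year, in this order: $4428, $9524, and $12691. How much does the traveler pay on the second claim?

Claim 1 — $4428: deductible takes $800, $3628 remains; 40% of $3628 = $1451.20. Traveler pays $2251.20; OOP now $2251.20.
Claim 2 — $9524: deductible met; 40% of $9524 = $3809.60. That would push OOP to $6060.80, over the $3100 cap, so traveler pays $3100 − $2251.20 = $848.80.

$848.80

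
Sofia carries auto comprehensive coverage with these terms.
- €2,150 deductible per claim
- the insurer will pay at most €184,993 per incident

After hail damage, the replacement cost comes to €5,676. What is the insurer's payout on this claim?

After the deductible, €5,676 − €2,150 = €3,526 remains.
That's under the €184,993 cap, so the insurer reimburses the full €3,526.

€3,526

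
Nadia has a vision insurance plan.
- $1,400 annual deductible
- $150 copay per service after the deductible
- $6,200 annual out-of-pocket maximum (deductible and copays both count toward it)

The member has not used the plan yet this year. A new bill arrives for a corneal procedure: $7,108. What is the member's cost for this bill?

Nothing has been paid toward the $1,400 deductible, so the first $1,400 of this charge is applied there.
The remaining $5,708 (= $7,108 − $1,400) moves to the copay.
Copay on this service: $150.
That puts the member's cost at $1,400 + $150 = $1,550 before any cap.
Year-to-date out-of-pocket becomes $0 + $1,550 = $1,550, still under the $6,200 maximum, so no cap applies.

$1,550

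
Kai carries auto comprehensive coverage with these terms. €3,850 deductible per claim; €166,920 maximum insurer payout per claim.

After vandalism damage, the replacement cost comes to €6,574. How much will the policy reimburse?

€2,724

Subtract the deductible: €6,574 − €3,850 = €2,724.
That's under the €166,920 cap, so the insurer reimburses the full €2,724.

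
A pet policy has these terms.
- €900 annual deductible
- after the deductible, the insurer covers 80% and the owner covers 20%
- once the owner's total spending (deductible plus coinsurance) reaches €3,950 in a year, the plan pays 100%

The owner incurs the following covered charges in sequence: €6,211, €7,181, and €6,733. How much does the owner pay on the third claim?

€551.60

Bill 1, €6,211: €900 finishes the deductible; €5,311 goes to coinsurance; 20% of €5,311 = €1,062.20. Owner pays €1,962.20; OOP now €1,962.20.
Bill 2, €7,181: deductible already satisfied, so owner's share is 20% × €7,181 = €1,436.20. Owner owes €1,436.20 (running OOP €3,398.40).
Bill 3, €6,733: 20% coinsurance on €6,733 = €1,346.60. That would push OOP to €4,745, over the €3,950 cap, so owner pays €3,950 − €3,398.40 = €551.60.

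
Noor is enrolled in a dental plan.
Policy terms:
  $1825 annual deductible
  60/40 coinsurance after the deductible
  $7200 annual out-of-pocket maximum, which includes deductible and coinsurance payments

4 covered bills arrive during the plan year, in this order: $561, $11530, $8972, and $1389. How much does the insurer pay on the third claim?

$7703.40

#1 ($561): fully absorbed by the deductible. Cost to patient: $561. OOP to date $561. Plan pays $561 − $561 = $0.
#2 ($11530): $1264 finishes the deductible; $10266 goes to coinsurance; 40% of $10266 = $4106.40. Patient owes $5370.40 (running OOP $5931.40). Plan pays $11530 − $5370.40 = $6159.60.
#3 ($8972): deductible already satisfied, so patient's share is 40% × $8972 = $3588.80. That would push OOP to $9520.20, over the $7200 cap, so patient pays $7200 − $5931.40 = $1268.60. Insurer: $8972 − $1268.60 = $7703.40.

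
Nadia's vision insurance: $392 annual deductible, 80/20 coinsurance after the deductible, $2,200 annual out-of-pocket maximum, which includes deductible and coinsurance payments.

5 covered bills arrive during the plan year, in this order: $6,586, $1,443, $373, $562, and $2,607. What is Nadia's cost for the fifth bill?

$93.60

Claim 1 — $6,586: $392 to deductible, leaving $6,194; 20% of $6,194 = $1,238.80. Member owes $1,630.80 (running OOP $1,630.80).
Claim 2 — $1,443: 20% coinsurance on $1,443 = $288.60. Member pays $288.60; OOP now $1,919.40.
Claim 3 — $373: 20% coinsurance on $373 = $74.60. Member pays $74.60; OOP now $1,994.
Claim 4 — $562: deductible already satisfied, so member's share is 20% × $562 = $112.40. Member owes $112.40 (running OOP $2,106.40).
Claim 5 — $2,607: deductible met; 20% of $2,607 = $521.40. Adding that to $2,106.40 gives $2,627.80, past the $2,200 cap; member pays only $2,200 − $2,106.40 = $93.60.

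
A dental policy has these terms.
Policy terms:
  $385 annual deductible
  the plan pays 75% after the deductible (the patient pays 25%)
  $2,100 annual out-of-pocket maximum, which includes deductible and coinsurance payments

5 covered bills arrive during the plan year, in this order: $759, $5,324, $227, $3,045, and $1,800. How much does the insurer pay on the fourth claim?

$2,811.25

#1 ($759): $385 to deductible, leaving $374; patient's 25% is $93.50. Patient pays $478.50; OOP now $478.50. Plan pays $759 − $478.50 = $280.50.
#2 ($5,324): deductible met; 25% of $5,324 = $1,331. Cost to patient: $1,331. OOP to date $1,809.50. Insurer: $5,324 − $1,331 = $3,993.
#3 ($227): deductible met; 25% of $227 = $56.75. Patient owes $56.75 (running OOP $1,866.25). Plan pays $227 − $56.75 = $170.25.
#4 ($3,045): 25% coinsurance on $3,045 = $761.25. That would push OOP to $2,627.50, over the $2,100 cap, so patient pays $2,100 − $1,866.25 = $233.75. Insurer: $3,045 − $233.75 = $2,811.25.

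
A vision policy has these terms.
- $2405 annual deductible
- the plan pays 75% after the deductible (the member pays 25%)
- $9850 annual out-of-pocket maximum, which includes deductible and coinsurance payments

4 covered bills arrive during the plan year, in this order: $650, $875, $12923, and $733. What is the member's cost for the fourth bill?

Bill 1, $650: fully absorbed by the deductible. Cost to member: $650. OOP to date $650.
Bill 2, $875: fully absorbed by the deductible. Cost to member: $875. OOP to date $1525.
Bill 3, $12923: deductible takes $880, $12043 remains; member's 25% is $3010.75. Member pays $3890.75; OOP now $5415.75.
Bill 4, $733: 25% coinsurance on $733 = $183.25. Member pays $183.25; OOP now $5599.

$183.25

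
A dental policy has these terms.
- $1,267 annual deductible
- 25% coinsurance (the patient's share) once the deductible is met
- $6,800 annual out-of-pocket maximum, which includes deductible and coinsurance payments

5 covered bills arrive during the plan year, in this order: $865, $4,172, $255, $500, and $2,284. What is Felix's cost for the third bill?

#1 ($865): fully absorbed by the deductible. Patient pays $865; OOP now $865.
#2 ($4,172): $402 finishes the deductible; $3,770 goes to coinsurance; coinsurance $3,770 × 25% = $942.50. Patient owes $1,344.50 (running OOP $2,209.50).
#3 ($255): 25% coinsurance on $255 = $63.75. Patient pays $63.75; OOP now $2,273.25.

$63.75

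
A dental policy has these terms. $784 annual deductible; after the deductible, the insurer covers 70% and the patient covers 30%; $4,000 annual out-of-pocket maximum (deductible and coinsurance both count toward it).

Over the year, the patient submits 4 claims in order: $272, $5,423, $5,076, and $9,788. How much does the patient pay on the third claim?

#1 ($272): entire amount goes to the deductible. Cost to patient: $272. OOP to date $272.
#2 ($5,423): $512 finishes the deductible; $4,911 goes to coinsurance; coinsurance $4,911 × 30% = $1,473.30. Patient pays $1,985.30; OOP now $2,257.30.
#3 ($5,076): deductible met; 30% of $5,076 = $1,522.80. Patient pays $1,522.80; OOP now $3,780.10.

$1,522.80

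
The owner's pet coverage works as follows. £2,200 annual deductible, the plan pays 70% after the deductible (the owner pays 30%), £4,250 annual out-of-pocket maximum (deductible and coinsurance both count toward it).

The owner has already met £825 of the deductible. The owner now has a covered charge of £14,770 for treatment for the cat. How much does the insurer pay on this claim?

£11,345

Deductible still to meet: £2,200 − £825 = £1,375.
The remaining £13,395 (= £14,770 − £1,375) moves to coinsurance.
Coinsurance: £13,395 × 30% = £4,018.50.
That puts the owner's cost at £1,375 + £4,018.50 = £5,393.50 before any cap.
Year-to-date out-of-pocket would reach £825 + £5,393.50 = £6,218.50, above the £4,250 maximum, so the owner pays only £4,250 − £825 = £3,425.
The insurer covers the remainder: £14,770 − £3,425 = £11,345.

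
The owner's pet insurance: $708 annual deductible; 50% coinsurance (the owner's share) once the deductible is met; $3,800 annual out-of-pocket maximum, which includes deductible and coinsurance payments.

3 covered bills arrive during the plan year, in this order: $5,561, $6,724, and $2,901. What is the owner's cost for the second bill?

$665.50

Bill 1, $5,561: deductible takes $708, $4,853 remains; owner's 50% is $2,426.50. Owner owes $3,134.50 (running OOP $3,134.50).
Bill 2, $6,724: 50% coinsurance on $6,724 = $3,362. Adding that to $3,134.50 gives $6,496.50, past the $3,800 cap; owner pays only $3,800 − $3,134.50 = $665.50.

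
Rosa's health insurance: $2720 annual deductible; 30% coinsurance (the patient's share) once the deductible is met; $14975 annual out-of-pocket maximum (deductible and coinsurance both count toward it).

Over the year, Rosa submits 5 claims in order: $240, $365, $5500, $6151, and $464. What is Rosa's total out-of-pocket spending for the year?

Bill 1, $240: entire amount goes to the deductible. Cost to patient: $240. OOP to date $240.
Bill 2, $365: all of it applies to the deductible. Cost to patient: $365. OOP to date $605.
Bill 3, $5500: deductible takes $2115, $3385 remains; patient's 30% is $1015.50. Patient owes $3130.50 (running OOP $3735.50).
Bill 4, $6151: deductible met; 30% of $6151 = $1845.30. Patient pays $1845.30; OOP now $5580.80.
Bill 5, $464: deductible already satisfied, so patient's share is 30% × $464 = $139.20. Cost to patient: $139.20. OOP to date $5720.
Total paid by the patient: $240 + $365 + $3130.50 + $1845.30 + $139.20 = $5720.

$5720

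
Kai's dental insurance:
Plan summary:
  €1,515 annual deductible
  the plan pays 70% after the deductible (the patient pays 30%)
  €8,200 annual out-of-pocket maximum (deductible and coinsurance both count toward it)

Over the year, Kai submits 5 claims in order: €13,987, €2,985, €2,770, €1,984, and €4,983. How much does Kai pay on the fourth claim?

€595.20

Bill 1, €13,987: €1,515 to deductible, leaving €12,472; 30% of €12,472 = €3,741.60. Patient owes €5,256.60 (running OOP €5,256.60).
Bill 2, €2,985: 30% coinsurance on €2,985 = €895.50. Patient owes €895.50 (running OOP €6,152.10).
Bill 3, €2,770: 30% coinsurance on €2,770 = €831. Patient owes €831 (running OOP €6,983.10).
Bill 4, €1,984: deductible met; 30% of €1,984 = €595.20. Patient pays €595.20; OOP now €7,578.30.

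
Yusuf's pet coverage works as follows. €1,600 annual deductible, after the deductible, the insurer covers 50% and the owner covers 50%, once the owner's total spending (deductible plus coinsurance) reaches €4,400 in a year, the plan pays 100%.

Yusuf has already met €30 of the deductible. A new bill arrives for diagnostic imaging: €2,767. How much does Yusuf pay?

€2,168.50

Remaining deductible: €1,600 − €30 = €1,570.
That leaves €2,767 − €1,570 = €1,197 for coinsurance.
Owner's 50% share of €1,197 is €598.50.
Owner responsibility before any cap: €1,570 + €598.50 = €2,168.50.
Cumulative spending €30 + €2,168.50 = €2,198.50 stays under the €4,400 maximum.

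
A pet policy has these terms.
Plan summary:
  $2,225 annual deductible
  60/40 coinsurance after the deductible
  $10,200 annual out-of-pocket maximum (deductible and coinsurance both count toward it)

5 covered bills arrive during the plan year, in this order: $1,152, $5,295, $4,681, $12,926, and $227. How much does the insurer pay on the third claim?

Claim 1 — $1,152: all of it applies to the deductible. Owner owes $1,152 (running OOP $1,152). Insurer: $1,152 − $1,152 = $0.
Claim 2 — $5,295: $1,073 finishes the deductible; $4,222 goes to coinsurance; coinsurance $4,222 × 40% = $1,688.80. Owner owes $2,761.80 (running OOP $3,913.80). Insurer: $5,295 − $2,761.80 = $2,533.20.
Claim 3 — $4,681: deductible met; 40% of $4,681 = $1,872.40. Owner pays $1,872.40; OOP now $5,786.20. Plan pays $4,681 − $1,872.40 = $2,808.60.

$2,808.60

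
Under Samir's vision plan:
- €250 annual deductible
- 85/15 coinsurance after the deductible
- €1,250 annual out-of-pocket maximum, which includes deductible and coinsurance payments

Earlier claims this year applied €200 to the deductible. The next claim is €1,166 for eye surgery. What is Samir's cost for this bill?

€217.40

Remaining deductible: €250 − €200 = €50.
After the €50 deductible portion, €1,166 − €50 = €1,116 is subject to coinsurance.
15% of €1,116 = €167.40 falls to the member.
That puts the member's cost at €50 + €167.40 = €217.40 before any cap.
Total out-of-pocket so far would be €200 + €217.40 = €417.40, below the €1,250 cap — no reduction.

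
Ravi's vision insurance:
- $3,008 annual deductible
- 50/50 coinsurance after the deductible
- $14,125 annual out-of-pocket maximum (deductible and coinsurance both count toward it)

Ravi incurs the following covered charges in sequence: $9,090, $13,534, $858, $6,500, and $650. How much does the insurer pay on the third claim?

#1 ($9,090): $3,008 to deductible, leaving $6,082; coinsurance $6,082 × 50% = $3,041. Cost to member: $6,049. OOP to date $6,049. Insurer: $9,090 − $6,049 = $3,041.
#2 ($13,534): deductible met; 50% of $13,534 = $6,767. Member owes $6,767 (running OOP $12,816). Plan pays $13,534 − $6,767 = $6,767.
#3 ($858): deductible met; 50% of $858 = $429. Member owes $429 (running OOP $13,245). Plan pays $858 − $429 = $429.

$429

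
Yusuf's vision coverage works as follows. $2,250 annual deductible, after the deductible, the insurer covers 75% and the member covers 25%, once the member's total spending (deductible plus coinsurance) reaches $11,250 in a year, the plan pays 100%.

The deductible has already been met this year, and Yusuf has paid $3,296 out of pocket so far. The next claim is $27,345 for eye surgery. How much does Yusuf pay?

$6,836.25

The deductible is already satisfied, so the full bill goes to coinsurance.
Member's 25% share of $27,345 is $6,836.25.
Year-to-date out-of-pocket becomes $3,296 + $6,836.25 = $10,132.25, still under the $11,250 maximum, so no cap applies.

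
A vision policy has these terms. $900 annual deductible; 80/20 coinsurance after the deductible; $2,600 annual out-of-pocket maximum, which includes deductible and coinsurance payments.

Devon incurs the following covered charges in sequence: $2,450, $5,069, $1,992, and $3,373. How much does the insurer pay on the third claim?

$1,615.80

Claim 1 ($2,450): deductible takes $900, $1,550 remains; 20% of $1,550 = $310. Member pays $1,210; OOP now $1,210. Plan pays $2,450 − $1,210 = $1,240.
Claim 2 ($5,069): deductible met; 20% of $5,069 = $1,013.80. Cost to member: $1,013.80. OOP to date $2,223.80. Insurer: $5,069 − $1,013.80 = $4,055.20.
Claim 3 ($1,992): 20% coinsurance on $1,992 = $398.40. OOP would hit $2,622.20 > $2,600, so the cap limits the member to $2,600 − $2,223.80 = $376.20. Insurer: $1,992 − $376.20 = $1,615.80.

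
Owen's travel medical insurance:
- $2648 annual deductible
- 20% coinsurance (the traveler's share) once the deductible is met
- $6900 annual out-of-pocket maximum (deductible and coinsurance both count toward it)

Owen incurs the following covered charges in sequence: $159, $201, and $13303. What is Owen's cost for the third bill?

Claim 1 — $159: all of it applies to the deductible. Traveler owes $159 (running OOP $159).
Claim 2 — $201: fully absorbed by the deductible. Traveler pays $201; OOP now $360.
Claim 3 — $13303: deductible takes $2288, $11015 remains; 20% of $11015 = $2203. Cost to traveler: $4491. OOP to date $4851.

$4491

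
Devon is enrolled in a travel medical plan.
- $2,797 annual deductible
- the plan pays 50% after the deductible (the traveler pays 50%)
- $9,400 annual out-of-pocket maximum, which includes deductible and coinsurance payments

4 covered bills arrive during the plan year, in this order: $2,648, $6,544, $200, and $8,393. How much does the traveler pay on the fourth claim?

#1 ($2,648): all of it applies to the deductible. Traveler pays $2,648; OOP now $2,648.
#2 ($6,544): deductible takes $149, $6,395 remains; coinsurance $6,395 × 50% = $3,197.50. Cost to traveler: $3,346.50. OOP to date $5,994.50.
#3 ($200): deductible already satisfied, so traveler's share is 50% × $200 = $100. Cost to traveler: $100. OOP to date $6,094.50.
#4 ($8,393): deductible met; 50% of $8,393 = $4,196.50. That would push OOP to $10,291, over the $9,400 cap, so traveler pays $9,400 − $6,094.50 = $3,305.50.

$3,305.50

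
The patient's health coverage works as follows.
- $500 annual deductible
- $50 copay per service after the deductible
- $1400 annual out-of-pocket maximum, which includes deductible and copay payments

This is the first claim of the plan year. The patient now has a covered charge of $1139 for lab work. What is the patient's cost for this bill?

Deductible not yet touched, so the first $500 of the bill goes to the deductible.
The remaining $639 (= $1139 − $500) moves to the copay.
Copay on this service: $50.
That puts the patient's cost at $500 + $50 = $550 before any cap.
Year-to-date out-of-pocket becomes $0 + $550 = $550, still under the $1400 maximum, so no cap applies.

$550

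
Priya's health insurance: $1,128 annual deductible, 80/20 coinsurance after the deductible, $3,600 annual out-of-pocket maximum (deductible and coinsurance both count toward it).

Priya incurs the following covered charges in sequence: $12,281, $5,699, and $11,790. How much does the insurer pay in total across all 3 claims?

$26,170

Claim 1 ($12,281): $1,128 to deductible, leaving $11,153; coinsurance $11,153 × 20% = $2,230.60. Patient pays $3,358.60; OOP now $3,358.60. Insurer: $12,281 − $3,358.60 = $8,922.40.
Claim 2 ($5,699): deductible met; 20% of $5,699 = $1,139.80. OOP would hit $4,498.40 > $3,600, so the cap limits the patient to $3,600 − $3,358.60 = $241.40. Insurer: $5,699 − $241.40 = $5,457.60.
Claim 3 ($11,790): 20% coinsurance on $11,790 = $2,358. Adding that to $3,600 gives $5,958, past the $3,600 cap; patient pays only $3,600 − $3,600 = $0. Insurer: $11,790 − $0 = $11,790.
Insurer total: $8,922.40 + $5,457.60 + $11,790 = $26,170.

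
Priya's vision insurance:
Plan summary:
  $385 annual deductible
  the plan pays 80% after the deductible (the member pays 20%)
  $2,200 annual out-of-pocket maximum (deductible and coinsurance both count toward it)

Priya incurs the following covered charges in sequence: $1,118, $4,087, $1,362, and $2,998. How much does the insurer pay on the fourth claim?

$2,419.40

Claim 1 ($1,118): $385 finishes the deductible; $733 goes to coinsurance; coinsurance $733 × 20% = $146.60. Member pays $531.60; OOP now $531.60. Plan pays $1,118 − $531.60 = $586.40.
Claim 2 ($4,087): 20% coinsurance on $4,087 = $817.40. Member pays $817.40; OOP now $1,349. Insurer: $4,087 − $817.40 = $3,269.60.
Claim 3 ($1,362): deductible met; 20% of $1,362 = $272.40. Member owes $272.40 (running OOP $1,621.40). Plan pays $1,362 − $272.40 = $1,089.60.
Claim 4 ($2,998): deductible already satisfied, so member's share is 20% × $2,998 = $599.60. Adding that to $1,621.40 gives $2,221, past the $2,200 cap; member pays only $2,200 − $1,621.40 = $578.60. Insurer: $2,998 − $578.60 = $2,419.40.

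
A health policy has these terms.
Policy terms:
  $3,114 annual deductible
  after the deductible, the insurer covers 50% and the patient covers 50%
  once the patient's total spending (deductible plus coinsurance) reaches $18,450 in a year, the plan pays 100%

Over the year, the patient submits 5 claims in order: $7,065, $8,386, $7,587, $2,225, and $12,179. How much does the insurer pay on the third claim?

$3,793.50

#1 ($7,065): deductible takes $3,114, $3,951 remains; patient's 50% is $1,975.50. Cost to patient: $5,089.50. OOP to date $5,089.50. Plan pays $7,065 − $5,089.50 = $1,975.50.
#2 ($8,386): deductible already satisfied, so patient's share is 50% × $8,386 = $4,193. Cost to patient: $4,193. OOP to date $9,282.50. Insurer: $8,386 − $4,193 = $4,193.
#3 ($7,587): deductible met; 50% of $7,587 = $3,793.50. Patient pays $3,793.50; OOP now $13,076. Plan pays $7,587 − $3,793.50 = $3,793.50.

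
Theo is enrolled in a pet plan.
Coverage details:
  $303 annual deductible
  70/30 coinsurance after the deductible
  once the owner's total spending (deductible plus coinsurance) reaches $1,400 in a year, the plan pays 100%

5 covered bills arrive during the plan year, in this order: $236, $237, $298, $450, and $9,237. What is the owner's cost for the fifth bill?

Claim 1 ($236): fully absorbed by the deductible. Owner owes $236 (running OOP $236).
Claim 2 ($237): $67 finishes the deductible; $170 goes to coinsurance; 30% of $170 = $51. Owner owes $118 (running OOP $354).
Claim 3 ($298): deductible already satisfied, so owner's share is 30% × $298 = $89.40. Owner pays $89.40; OOP now $443.40.
Claim 4 ($450): deductible already satisfied, so owner's share is 30% × $450 = $135. Owner owes $135 (running OOP $578.40).
Claim 5 ($9,237): 30% coinsurance on $9,237 = $2,771.10. OOP would hit $3,349.50 > $1,400, so the cap limits the owner to $1,400 − $578.40 = $821.60.

$821.60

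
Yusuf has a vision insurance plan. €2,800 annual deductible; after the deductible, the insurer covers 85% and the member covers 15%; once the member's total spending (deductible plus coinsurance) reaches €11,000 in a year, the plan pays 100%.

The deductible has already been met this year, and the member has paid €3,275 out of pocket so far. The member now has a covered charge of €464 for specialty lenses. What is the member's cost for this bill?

With the deductible met, the entire €464 is subject to coinsurance.
15% of €464 = €69.60 falls to the member.
Total out-of-pocket so far would be €3,275 + €69.60 = €3,344.60, below the €11,000 cap — no reduction.

€69.60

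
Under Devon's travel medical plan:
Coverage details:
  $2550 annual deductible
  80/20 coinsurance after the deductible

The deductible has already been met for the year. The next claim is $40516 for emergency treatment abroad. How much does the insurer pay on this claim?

With the deductible met, the entire $40516 is subject to coinsurance.
Traveler's 20% share of $40516 is $8103.20.
The plan picks up $40516 − $8103.20 = $32412.80.

$32412.80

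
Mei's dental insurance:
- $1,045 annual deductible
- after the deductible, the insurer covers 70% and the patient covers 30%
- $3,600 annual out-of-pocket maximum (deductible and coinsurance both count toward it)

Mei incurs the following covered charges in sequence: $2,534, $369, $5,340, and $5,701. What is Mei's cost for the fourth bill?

Bill 1, $2,534: $1,045 to deductible, leaving $1,489; 30% of $1,489 = $446.70. Cost to patient: $1,491.70. OOP to date $1,491.70.
Bill 2, $369: deductible already satisfied, so patient's share is 30% × $369 = $110.70. Patient pays $110.70; OOP now $1,602.40.
Bill 3, $5,340: deductible already satisfied, so patient's share is 30% × $5,340 = $1,602. Patient pays $1,602; OOP now $3,204.40.
Bill 4, $5,701: 30% coinsurance on $5,701 = $1,710.30. That would push OOP to $4,914.70, over the $3,600 cap, so patient pays $3,600 − $3,204.40 = $395.60.

$395.60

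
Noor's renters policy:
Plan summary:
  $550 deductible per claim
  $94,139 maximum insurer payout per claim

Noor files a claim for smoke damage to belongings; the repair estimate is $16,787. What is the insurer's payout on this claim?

$16,237

Subtract the deductible: $16,787 − $550 = $16,237.
$16,237 is within the $94,139 limit, so the insurer pays $16,237.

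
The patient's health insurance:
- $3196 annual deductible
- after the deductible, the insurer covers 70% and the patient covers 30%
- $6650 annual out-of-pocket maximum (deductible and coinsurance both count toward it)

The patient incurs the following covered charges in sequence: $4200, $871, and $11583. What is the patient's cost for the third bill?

Claim 1 — $4200: $3196 finishes the deductible; $1004 goes to coinsurance; patient's 30% is $301.20. Patient pays $3497.20; OOP now $3497.20.
Claim 2 — $871: 30% coinsurance on $871 = $261.30. Patient owes $261.30 (running OOP $3758.50).
Claim 3 — $11583: 30% coinsurance on $11583 = $3474.90. OOP would hit $7233.40 > $6650, so the cap limits the patient to $6650 − $3758.50 = $2891.50.

$2891.50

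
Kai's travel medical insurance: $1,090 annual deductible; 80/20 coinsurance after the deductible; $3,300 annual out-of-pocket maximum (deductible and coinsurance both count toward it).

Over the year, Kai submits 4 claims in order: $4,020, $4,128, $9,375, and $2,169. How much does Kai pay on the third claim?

$798.40

Claim 1 ($4,020): $1,090 finishes the deductible; $2,930 goes to coinsurance; traveler's 20% is $586. Traveler pays $1,676; OOP now $1,676.
Claim 2 ($4,128): deductible already satisfied, so traveler's share is 20% × $4,128 = $825.60. Traveler pays $825.60; OOP now $2,501.60.
Claim 3 ($9,375): deductible met; 20% of $9,375 = $1,875. Adding that to $2,501.60 gives $4,376.60, past the $3,300 cap; traveler pays only $3,300 − $2,501.60 = $798.40.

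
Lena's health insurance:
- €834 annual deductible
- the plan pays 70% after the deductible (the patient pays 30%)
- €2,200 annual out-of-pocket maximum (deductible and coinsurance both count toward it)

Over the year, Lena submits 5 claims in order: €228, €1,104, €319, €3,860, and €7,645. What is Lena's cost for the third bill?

Claim 1 (€228): entire amount goes to the deductible. Patient owes €228 (running OOP €228).
Claim 2 (€1,104): €606 finishes the deductible; €498 goes to coinsurance; 30% of €498 = €149.40. Patient owes €755.40 (running OOP €983.40).
Claim 3 (€319): 30% coinsurance on €319 = €95.70. Patient owes €95.70 (running OOP €1,079.10).

€95.70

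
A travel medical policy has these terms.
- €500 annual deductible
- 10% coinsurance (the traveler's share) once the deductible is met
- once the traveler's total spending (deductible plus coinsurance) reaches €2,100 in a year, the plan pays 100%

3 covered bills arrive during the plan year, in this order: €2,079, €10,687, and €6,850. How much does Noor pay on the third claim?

€373.40

Claim 1 — €2,079: deductible takes €500, €1,579 remains; coinsurance €1,579 × 10% = €157.90. Cost to traveler: €657.90. OOP to date €657.90.
Claim 2 — €10,687: 10% coinsurance on €10,687 = €1,068.70. Traveler pays €1,068.70; OOP now €1,726.60.
Claim 3 — €6,850: deductible already satisfied, so traveler's share is 10% × €6,850 = €685. OOP would hit €2,411.60 > €2,100, so the cap limits the traveler to €2,100 − €1,726.60 = €373.40.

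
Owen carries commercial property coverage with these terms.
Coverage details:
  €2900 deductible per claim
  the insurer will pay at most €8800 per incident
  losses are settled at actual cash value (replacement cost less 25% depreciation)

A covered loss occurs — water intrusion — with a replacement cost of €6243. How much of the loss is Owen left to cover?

At 25% depreciation, ACV = €6243 − €1560.75 = €4682.25.
After the deductible, €4682.25 − €2900 = €1782.25 remains.
€1782.25 is within the €8800 limit, so the insurer pays €1782.25.
The business bears the rest of the original loss: €6243 − €1782.25 = €4460.75.

€4460.75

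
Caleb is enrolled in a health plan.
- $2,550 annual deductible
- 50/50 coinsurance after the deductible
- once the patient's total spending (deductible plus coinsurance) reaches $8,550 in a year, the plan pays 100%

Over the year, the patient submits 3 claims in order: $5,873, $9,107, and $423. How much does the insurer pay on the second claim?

Claim 1 — $5,873: $2,550 to deductible, leaving $3,323; 50% of $3,323 = $1,661.50. Patient owes $4,211.50 (running OOP $4,211.50). Insurer: $5,873 − $4,211.50 = $1,661.50.
Claim 2 — $9,107: 50% coinsurance on $9,107 = $4,553.50. That would push OOP to $8,765, over the $8,550 cap, so patient pays $8,550 − $4,211.50 = $4,338.50. Insurer: $9,107 − $4,338.50 = $4,768.50.

$4,768.50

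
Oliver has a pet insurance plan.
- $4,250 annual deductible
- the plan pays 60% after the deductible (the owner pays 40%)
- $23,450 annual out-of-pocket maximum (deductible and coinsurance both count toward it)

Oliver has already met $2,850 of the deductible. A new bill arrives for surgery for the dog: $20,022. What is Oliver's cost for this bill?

$8,848.80

Remaining deductible: $4,250 − $2,850 = $1,400.
After the $1,400 deductible portion, $20,022 − $1,400 = $18,622 is subject to coinsurance.
Coinsurance: $18,622 × 40% = $7,448.80.
Owner responsibility before any cap: $1,400 + $7,448.80 = $8,848.80.
Total out-of-pocket so far would be $2,850 + $8,848.80 = $11,698.80, below the $23,450 cap — no reduction.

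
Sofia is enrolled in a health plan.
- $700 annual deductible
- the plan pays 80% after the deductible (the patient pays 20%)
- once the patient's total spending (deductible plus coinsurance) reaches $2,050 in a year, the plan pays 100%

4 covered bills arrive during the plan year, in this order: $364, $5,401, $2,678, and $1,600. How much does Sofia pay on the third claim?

$337

Bill 1, $364: fully absorbed by the deductible. Patient owes $364 (running OOP $364).
Bill 2, $5,401: deductible takes $336, $5,065 remains; 20% of $5,065 = $1,013. Patient owes $1,349 (running OOP $1,713).
Bill 3, $2,678: deductible met; 20% of $2,678 = $535.60. That would push OOP to $2,248.60, over the $2,050 cap, so patient pays $2,050 − $1,713 = $337.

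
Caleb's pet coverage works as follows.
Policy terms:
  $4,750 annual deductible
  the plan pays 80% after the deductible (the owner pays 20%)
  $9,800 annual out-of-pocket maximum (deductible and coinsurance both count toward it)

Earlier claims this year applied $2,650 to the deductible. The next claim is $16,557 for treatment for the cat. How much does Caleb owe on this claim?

$4,991.40

Remaining deductible: $4,750 − $2,650 = $2,100.
After the $2,100 deductible portion, $16,557 − $2,100 = $14,457 is subject to coinsurance.
20% of $14,457 = $2,891.40 falls to the owner.
Owner responsibility before any cap: $2,100 + $2,891.40 = $4,991.40.
Total out-of-pocket so far would be $2,650 + $4,991.40 = $7,641.40, below the $9,800 cap — no reduction.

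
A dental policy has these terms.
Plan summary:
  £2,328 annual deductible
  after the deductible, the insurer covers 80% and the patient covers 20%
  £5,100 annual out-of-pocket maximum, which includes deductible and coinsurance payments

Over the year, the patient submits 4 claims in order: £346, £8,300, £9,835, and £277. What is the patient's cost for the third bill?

Bill 1, £346: entire amount goes to the deductible. Patient pays £346; OOP now £346.
Bill 2, £8,300: deductible takes £1,982, £6,318 remains; 20% of £6,318 = £1,263.60. Cost to patient: £3,245.60. OOP to date £3,591.60.
Bill 3, £9,835: 20% coinsurance on £9,835 = £1,967. That would push OOP to £5,558.60, over the £5,100 cap, so patient pays £5,100 − £3,591.60 = £1,508.40.

£1,508.40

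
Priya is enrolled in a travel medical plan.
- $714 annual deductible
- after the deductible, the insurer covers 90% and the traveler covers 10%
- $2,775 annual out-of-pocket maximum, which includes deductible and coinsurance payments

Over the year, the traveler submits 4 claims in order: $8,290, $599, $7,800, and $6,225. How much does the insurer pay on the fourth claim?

Bill 1, $8,290: $714 to deductible, leaving $7,576; traveler's 10% is $757.60. Traveler pays $1,471.60; OOP now $1,471.60. Plan pays $8,290 − $1,471.60 = $6,818.40.
Bill 2, $599: deductible already satisfied, so traveler's share is 10% × $599 = $59.90. Traveler owes $59.90 (running OOP $1,531.50). Insurer: $599 − $59.90 = $539.10.
Bill 3, $7,800: deductible met; 10% of $7,800 = $780. Traveler owes $780 (running OOP $2,311.50). Insurer: $7,800 − $780 = $7,020.
Bill 4, $6,225: deductible met; 10% of $6,225 = $622.50. OOP would hit $2,934 > $2,775, so the cap limits the traveler to $2,775 − $2,311.50 = $463.50. Insurer: $6,225 − $463.50 = $5,761.50.

$5,761.50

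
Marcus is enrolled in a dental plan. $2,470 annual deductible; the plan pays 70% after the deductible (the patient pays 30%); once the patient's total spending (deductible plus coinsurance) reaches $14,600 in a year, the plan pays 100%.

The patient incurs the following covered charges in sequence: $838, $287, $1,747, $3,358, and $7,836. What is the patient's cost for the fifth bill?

Claim 1 ($838): fully absorbed by the deductible. Patient pays $838; OOP now $838.
Claim 2 ($287): fully absorbed by the deductible. Patient owes $287 (running OOP $1,125).
Claim 3 ($1,747): $1,345 to deductible, leaving $402; 30% of $402 = $120.60. Cost to patient: $1,465.60. OOP to date $2,590.60.
Claim 4 ($3,358): 30% coinsurance on $3,358 = $1,007.40. Cost to patient: $1,007.40. OOP to date $3,598.
Claim 5 ($7,836): deductible met; 30% of $7,836 = $2,350.80. Patient owes $2,350.80 (running OOP $5,948.80).

$2,350.80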